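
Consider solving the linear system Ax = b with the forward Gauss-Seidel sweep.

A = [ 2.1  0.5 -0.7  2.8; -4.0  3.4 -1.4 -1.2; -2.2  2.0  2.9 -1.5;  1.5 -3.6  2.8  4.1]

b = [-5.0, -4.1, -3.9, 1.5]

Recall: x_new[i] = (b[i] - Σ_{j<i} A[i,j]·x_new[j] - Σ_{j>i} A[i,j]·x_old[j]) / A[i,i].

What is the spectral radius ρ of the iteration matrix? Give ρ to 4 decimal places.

1.3311

Diagonal D = diag(2.1, 3.4, 2.9, 4.1); L, U strict lower/upper.
T_GS = -(D+L)⁻¹U: row 0 first, T[0,2] = -(-0.7)/(2.1) = +0.3333; later rows by forward substitution.
  T[0,:] = [+0.0000 -0.2381 +0.3333 -1.3333]
  T[1,:] = [+0.0000 -0.2801 +0.8039 -1.2157]
  T[2,:] = [+0.0000 +0.0126 -0.3016 +0.3442]
  T[3,:] = [+0.0000 -0.1674 +0.7899 -0.8147]
moduli |λ_i(T)| = 1.3311, 0.1551, 0.0899, 0.0000.
ρ = 1.3311; 1.3311 > 1, so it fails to converge.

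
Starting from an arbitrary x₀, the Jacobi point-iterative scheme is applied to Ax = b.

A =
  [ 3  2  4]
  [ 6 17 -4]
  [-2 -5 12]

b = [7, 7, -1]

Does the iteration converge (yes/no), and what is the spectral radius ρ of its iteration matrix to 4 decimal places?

Diagonal D = diag(3, 17, 12); L, U strict lower/upper.
Jacobi T = -D⁻¹(L+U): T[1,0] = -(6)/(17) = -0.3529; T[1,1] = 0.
  T[0,:] = [+0.0000  -0.6667  -1.3333]
  T[1,:] = [-0.3529  +0.0000  +0.2353]
  T[2,:] = [+0.1667  +0.4167  +0.0000]
moduli |λ_i(T)| = 0.6205, 0.5233, 0.5233.
ρ = 0.6205; 0.6205 < 1, so it converges for any x₀.

yes, ρ = 0.6205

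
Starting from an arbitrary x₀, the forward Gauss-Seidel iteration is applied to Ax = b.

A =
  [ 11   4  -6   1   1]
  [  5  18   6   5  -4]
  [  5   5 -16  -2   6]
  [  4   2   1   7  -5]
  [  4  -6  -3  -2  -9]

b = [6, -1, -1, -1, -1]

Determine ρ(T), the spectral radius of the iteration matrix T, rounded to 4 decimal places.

0.8371

Split A = D + L + U, D = diag(11, 18, -16, 7, -9).
Gauss-Seidel: T = -(D+L)⁻¹U, row 0 first, T[0,3] = -(1)/(11) = -0.0909; later rows by forward substitution.
  T[0,:] = [+0.0000 -0.3636 +0.5455 -0.0909 -0.0909]
  T[1,:] = [+0.0000 +0.1010 -0.4848 -0.2525 +0.2475]
  T[2,:] = [+0.0000 -0.0821 +0.0189 -0.2323 +0.4239]
  T[3,:] = [+0.0000 +0.1907 -0.1759 +0.1573 +0.6350]
  T[4,:] = [+0.0000 -0.2440 +0.5984 +0.1704 -0.4878]
|roots of det(T-λI)|: 0.8371, 0.4021, 0.2762, 0.0517, 0.0000.
spectral radius ρ = 0.8371; 0.8371 < 1: convergent.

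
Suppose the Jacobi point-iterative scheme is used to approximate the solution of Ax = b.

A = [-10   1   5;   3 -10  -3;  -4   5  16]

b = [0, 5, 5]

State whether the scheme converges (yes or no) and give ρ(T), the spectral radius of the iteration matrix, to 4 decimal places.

yes, ρ = 0.5846

Let D = diag(-10, -10, 16); L, U the strict triangles.
Jacobi T = -D⁻¹(L+U): T[2,0] = -(-4)/(16) = +0.2500; T[2,2] = 0.
  T[0,:] = [+0.0000  +0.1000  +0.5000]
  T[1,:] = [+0.3000  +0.0000  -0.3000]
  T[2,:] = [+0.2500  -0.3125  +0.0000]
|roots of det(T-λI)|: 0.5846, 0.3050, 0.3050.
spectral radius ρ = 0.5846; 0.5846 < 1: convergent.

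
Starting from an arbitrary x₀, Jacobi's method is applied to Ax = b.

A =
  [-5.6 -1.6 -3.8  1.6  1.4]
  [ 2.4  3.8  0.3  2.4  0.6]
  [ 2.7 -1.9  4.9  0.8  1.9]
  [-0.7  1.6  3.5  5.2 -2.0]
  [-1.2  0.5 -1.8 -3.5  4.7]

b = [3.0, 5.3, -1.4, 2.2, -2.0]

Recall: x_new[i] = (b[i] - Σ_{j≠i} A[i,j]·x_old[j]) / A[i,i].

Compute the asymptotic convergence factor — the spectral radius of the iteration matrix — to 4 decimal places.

1.3272

Let D = diag(-5.6, 3.8, 4.9, 5.2, 4.7); L, U the strict triangles.
T_J = -D⁻¹(L+U): T[3,0] = -(-0.7)/(5.2) = +0.1346; T[3,3] = 0.
  T[0,:] = [+0.0000, -0.2857, -0.6786, +0.2857, +0.2500]
  T[1,:] = [-0.6316, +0.0000, -0.0789, -0.6316, -0.1579]
  T[2,:] = [-0.5510, +0.3878, +0.0000, -0.1633, -0.3878]
  T[3,:] = [+0.1346, -0.3077, -0.6731, +0.0000, +0.3846]
  T[4,:] = [+0.2553, -0.1064, +0.3830, +0.7447, +0.0000]
|eigenvalues of T|: 1.3272, 0.6776, 0.6776, 0.2461, 0.0433.
ρ(T) = max|λ| = 1.3272; 1.3272 > 1, so it fails to converge.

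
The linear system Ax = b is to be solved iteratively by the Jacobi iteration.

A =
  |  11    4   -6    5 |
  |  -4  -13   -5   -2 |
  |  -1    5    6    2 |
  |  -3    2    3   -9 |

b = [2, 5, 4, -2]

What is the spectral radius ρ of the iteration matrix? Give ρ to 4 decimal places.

A = D + L + U where D = diag(11, -13, 6, -9).
T_J = -D⁻¹(L+U): T[1,3] = -(-2)/(-13) = -0.1538; T[1,1] = 0.
  T[0,:] = [+0.0000 -0.3636 +0.5455 -0.4545]
  T[1,:] = [-0.3077 +0.0000 -0.3846 -0.1538]
  T[2,:] = [+0.1667 -0.8333 +0.0000 -0.3333]
  T[3,:] = [-0.3333 +0.2222 +0.3333 +0.0000]
|roots of det(T-λI)|: 0.8807, 0.6414, 0.6414, 0.1590.
ρ = 0.8807; 0.8807 < 1, so it converges for any x₀.

0.8807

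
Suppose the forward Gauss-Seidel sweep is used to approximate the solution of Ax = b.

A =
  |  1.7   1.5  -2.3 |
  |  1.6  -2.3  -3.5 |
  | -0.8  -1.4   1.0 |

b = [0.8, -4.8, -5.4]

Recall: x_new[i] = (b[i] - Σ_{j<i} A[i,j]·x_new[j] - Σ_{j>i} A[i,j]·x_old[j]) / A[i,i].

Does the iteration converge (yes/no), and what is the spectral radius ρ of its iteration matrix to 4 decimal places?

Diagonal D = diag(1.7, -2.3, 1); L, U strict lower/upper.
Gauss-Seidel: T = -(D+L)⁻¹U, row 0 first, T[0,2] = -(-2.3)/(1.7) = +1.3529; later rows by forward substitution.
  T[0,:] = [+0.0000 -0.8824 +1.3529]
  T[1,:] = [+0.0000 -0.6138 -0.5806]
  T[2,:] = [+0.0000 -1.5652 +0.2696]
|roots of det(T-λI)|: 1.2227, 0.8785, 0.0000.
ρ(T) = max|λ| = 1.2227; 1.2227 > 1 ⇒ diverges.

no, ρ = 1.2227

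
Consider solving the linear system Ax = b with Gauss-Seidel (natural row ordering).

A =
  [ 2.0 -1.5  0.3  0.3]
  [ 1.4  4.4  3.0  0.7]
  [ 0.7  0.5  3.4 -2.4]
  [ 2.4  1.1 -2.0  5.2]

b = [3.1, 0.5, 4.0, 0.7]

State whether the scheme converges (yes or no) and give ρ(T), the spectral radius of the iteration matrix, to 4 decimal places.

Diagonal D = diag(2, 4.4, 3.4, 5.2); L, U strict lower/upper.
Gauss-Seidel: T = -(D+L)⁻¹U, row 0 first, T[0,2] = -(0.3)/(2) = -0.1500; later rows by forward substitution.
  T[0,:] = [+0.0000  +0.7500  -0.1500  -0.1500]
  T[1,:] = [+0.0000  -0.2386  -0.6341  -0.1114]
  T[2,:] = [+0.0000  -0.1193  +0.1241  +0.7531]
  T[3,:] = [+0.0000  -0.3416  +0.2511  +0.3825]
|λ(T)| sorted: 0.8957, 0.4313, 0.4313, 0.0000.
ρ(T) = max|λ| = 0.8957; 0.8957 < 1: convergent.

yes, ρ = 0.8957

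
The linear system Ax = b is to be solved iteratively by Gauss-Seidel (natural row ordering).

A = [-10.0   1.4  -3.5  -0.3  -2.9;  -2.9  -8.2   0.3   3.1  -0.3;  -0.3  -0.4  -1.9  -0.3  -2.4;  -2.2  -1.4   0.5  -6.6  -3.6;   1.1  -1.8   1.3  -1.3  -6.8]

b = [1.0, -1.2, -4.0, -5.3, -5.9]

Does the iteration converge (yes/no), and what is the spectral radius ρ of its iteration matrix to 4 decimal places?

Let D = diag(-10, -8.2, -1.9, -6.6, -6.8); L, U the strict triangles.
GS T = -(D+L)⁻¹U: row 0 first, T[0,2] = -(-3.5)/(-10) = -0.3500; later rows by forward substitution.
  T[0,:] = [+0.0000  +0.1400  -0.3500  -0.0300  -0.2900]
  T[1,:] = [+0.0000  -0.0495  +0.1604  +0.3887  +0.0660]
  T[2,:] = [+0.0000  -0.0117  +0.0215  -0.2350  -1.2313]
  T[3,:] = [+0.0000  -0.0370  +0.0843  -0.0902  -0.5561]
  T[4,:] = [+0.0000  +0.0406  -0.1111  -0.1354  -0.1935]
eigenvalue magnitudes: 0.5836, 0.2567, 0.0218, 0.0218, 0.0000.
ρ = 0.5836; 0.5836 < 1 ⇒ converges.

yes, ρ = 0.5836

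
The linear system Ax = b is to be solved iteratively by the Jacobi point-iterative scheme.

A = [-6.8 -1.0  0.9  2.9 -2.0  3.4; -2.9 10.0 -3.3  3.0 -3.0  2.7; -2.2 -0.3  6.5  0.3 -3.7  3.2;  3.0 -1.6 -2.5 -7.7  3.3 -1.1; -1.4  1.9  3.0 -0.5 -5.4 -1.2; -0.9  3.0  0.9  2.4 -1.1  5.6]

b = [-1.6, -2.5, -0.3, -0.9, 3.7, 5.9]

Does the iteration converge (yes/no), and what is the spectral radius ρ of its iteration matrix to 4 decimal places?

no, ρ = 1.1872

Let D = diag(-6.8, 10, 6.5, -7.7, -5.4, 5.6); L, U the strict triangles.
T_J = -D⁻¹(L+U): T[1,0] = -(-2.9)/(10) = +0.2900; T[1,1] = 0.
  T[0,:] = [+0.0000 -0.1471 +0.1324 +0.4265 -0.2941 +0.5000]
  T[1,:] = [+0.2900 +0.0000 +0.3300 -0.3000 +0.3000 -0.2700]
  T[2,:] = [+0.3385 +0.0462 +0.0000 -0.0462 +0.5692 -0.4923]
  T[3,:] = [+0.3896 -0.2078 -0.3247 +0.0000 +0.4286 -0.1429]
  T[4,:] = [-0.2593 +0.3519 +0.5556 -0.0926 +0.0000 -0.2222]
  T[5,:] = [+0.1607 -0.5357 -0.1607 -0.4286 +0.1964 +0.0000]
eigenvalue magnitudes: 1.1872, 0.8186, 0.2537, 0.2537, 0.1864, 0.1864.
spectral radius ρ = 1.1872; 1.1872 > 1 ⇒ diverges.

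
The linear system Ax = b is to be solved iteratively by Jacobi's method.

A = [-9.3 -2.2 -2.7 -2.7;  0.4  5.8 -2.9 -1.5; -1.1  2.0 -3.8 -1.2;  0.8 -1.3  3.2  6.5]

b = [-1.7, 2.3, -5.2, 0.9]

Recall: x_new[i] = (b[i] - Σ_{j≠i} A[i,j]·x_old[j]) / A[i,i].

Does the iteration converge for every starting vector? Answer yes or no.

A = D + L + U where D = diag(-9.3, 5.8, -3.8, 6.5).
Jacobi T = -D⁻¹(L+U): T[1,3] = -(-1.5)/(5.8) = +0.2586; T[1,1] = 0.
  T[0,:] = [+0.0000 -0.2366 -0.2903 -0.2903]
  T[1,:] = [-0.0690 +0.0000 +0.5000 +0.2586]
  T[2,:] = [-0.2895 +0.5263 +0.0000 -0.3158]
  T[3,:] = [-0.1231 +0.2000 -0.4923 +0.0000]
moduli |λ_i(T)| = 0.8293, 0.6317, 0.3296, 0.1320.
ρ(T) = max|λ| = 0.8293; 0.8293 < 1 ⇒ converges.

yes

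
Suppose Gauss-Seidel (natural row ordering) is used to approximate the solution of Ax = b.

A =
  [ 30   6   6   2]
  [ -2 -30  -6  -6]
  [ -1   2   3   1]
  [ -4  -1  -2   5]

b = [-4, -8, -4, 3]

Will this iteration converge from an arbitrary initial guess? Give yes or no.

Diagonal D = diag(30, -30, 3, 5); L, U strict lower/upper.
T_GS = -(D+L)⁻¹U: row 0 first, T[0,3] = -(2)/(30) = -0.0667; later rows by forward substitution.
  T[0,:] = [+0.0000  -0.2000  -0.2000  -0.0667]
  T[1,:] = [+0.0000  +0.0133  -0.1867  -0.1956]
  T[2,:] = [+0.0000  -0.0756  +0.0578  -0.2252]
  T[3,:] = [+0.0000  -0.1876  -0.1742  -0.1825]
|λ(T)| sorted: 0.4175, 0.1598, 0.1598, 0.0000.
ρ = 0.4175; 0.4175 < 1 ⇒ converges.

yes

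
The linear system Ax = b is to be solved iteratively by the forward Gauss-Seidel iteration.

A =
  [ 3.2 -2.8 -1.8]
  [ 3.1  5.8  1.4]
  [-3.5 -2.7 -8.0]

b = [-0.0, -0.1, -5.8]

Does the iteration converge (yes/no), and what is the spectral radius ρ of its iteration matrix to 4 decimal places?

Let D = diag(3.2, 5.8, -8); L, U the strict triangles.
GS T = -(D+L)⁻¹U: row 0 first, T[0,2] = -(-1.8)/(3.2) = +0.5625; later rows by forward substitution.
  T[0,:] = [+0.0000 +0.8750 +0.5625]
  T[1,:] = [+0.0000 -0.4677 -0.5420]
  T[2,:] = [+0.0000 -0.2250 -0.0632]
eigenvalue magnitudes: 0.6690, 0.1381, 0.0000.
ρ = 0.6690; 0.6690 < 1 ⇒ converges.

yes, ρ = 0.6690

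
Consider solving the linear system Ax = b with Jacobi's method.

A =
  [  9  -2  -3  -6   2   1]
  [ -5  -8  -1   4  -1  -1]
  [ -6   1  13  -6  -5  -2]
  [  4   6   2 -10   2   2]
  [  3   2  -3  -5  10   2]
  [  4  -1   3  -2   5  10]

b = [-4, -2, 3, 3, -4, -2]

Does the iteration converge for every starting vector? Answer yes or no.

no

A = D + L + U where D = diag(9, -8, 13, -10, 10, 10).
T_J = -D⁻¹(L+U): T[1,3] = -(4)/(-8) = +0.5000; T[1,1] = 0.
  T[0,:] = [+0.0000 +0.2222 +0.3333 +0.6667 -0.2222 -0.1111]
  T[1,:] = [-0.6250 +0.0000 -0.1250 +0.5000 -0.1250 -0.1250]
  T[2,:] = [+0.4615 -0.0769 +0.0000 +0.4615 +0.3846 +0.1538]
  T[3,:] = [+0.4000 +0.6000 +0.2000 +0.0000 +0.2000 +0.2000]
  T[4,:] = [-0.3000 -0.2000 +0.3000 +0.5000 +0.0000 -0.2000]
  T[5,:] = [-0.4000 +0.1000 -0.3000 +0.2000 -0.5000 +0.0000]
eigenvalue magnitudes: 1.1540, 0.6462, 0.6462, 0.4405, 0.3138, 0.0820.
spectral radius ρ = 1.1540; 1.1540 > 1 ⇒ diverges.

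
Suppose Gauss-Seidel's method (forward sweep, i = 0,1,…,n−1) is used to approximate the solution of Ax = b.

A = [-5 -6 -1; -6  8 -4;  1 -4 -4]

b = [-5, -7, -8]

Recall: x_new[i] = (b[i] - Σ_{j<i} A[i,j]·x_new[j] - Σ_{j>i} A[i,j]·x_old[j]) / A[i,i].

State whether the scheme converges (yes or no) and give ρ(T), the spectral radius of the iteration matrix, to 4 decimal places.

no, ρ = 1.1720

Split A = D + L + U, D = diag(-5, 8, -4).
GS T = -(D+L)⁻¹U: row 0 first, T[0,2] = -(-1)/(-5) = -0.2000; later rows by forward substitution.
  T[0,:] = [+0.0000 -1.2000 -0.2000]
  T[1,:] = [+0.0000 -0.9000 +0.3500]
  T[2,:] = [+0.0000 +0.6000 -0.4000]
|λ(T)| sorted: 1.1720, 0.1280, 0.0000.
ρ = 1.1720; 1.1720 > 1 ⇒ diverges.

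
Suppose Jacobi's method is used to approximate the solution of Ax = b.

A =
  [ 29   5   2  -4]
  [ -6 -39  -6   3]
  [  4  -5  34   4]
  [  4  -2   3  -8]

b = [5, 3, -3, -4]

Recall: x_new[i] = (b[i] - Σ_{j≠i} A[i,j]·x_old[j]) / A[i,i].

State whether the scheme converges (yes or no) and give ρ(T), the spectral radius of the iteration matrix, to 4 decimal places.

Write A = D+L+U with D = diag(29, -39, 34, -8).
Jacobi T = -D⁻¹(L+U): T[1,3] = -(3)/(-39) = +0.0769; T[1,1] = 0.
  T[0,:] = [+0.0000  -0.1724  -0.0690  +0.1379]
  T[1,:] = [-0.1538  +0.0000  -0.1538  +0.0769]
  T[2,:] = [-0.1176  +0.1471  +0.0000  -0.1176]
  T[3,:] = [+0.5000  -0.2500  +0.3750  +0.0000]
|λ(T)| sorted: 0.2085, 0.1558, 0.1558, 0.0077.
ρ = 0.2085; 0.2085 < 1, so it converges for any x₀.

yes, ρ = 0.2085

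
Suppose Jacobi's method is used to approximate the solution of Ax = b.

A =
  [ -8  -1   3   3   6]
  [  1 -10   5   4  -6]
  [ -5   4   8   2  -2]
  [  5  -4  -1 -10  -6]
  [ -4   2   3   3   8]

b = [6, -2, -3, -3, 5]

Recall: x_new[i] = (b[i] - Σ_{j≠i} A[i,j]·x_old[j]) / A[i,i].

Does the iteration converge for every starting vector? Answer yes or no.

no

Let D = diag(-8, -10, 8, -10, 8); L, U the strict triangles.
Jacobi T = -D⁻¹(L+U): T[3,1] = -(-4)/(-10) = -0.4000; T[3,3] = 0.
  T[0,:] = [+0.0000, -0.1250, +0.3750, +0.3750, +0.7500]
  T[1,:] = [+0.1000, +0.0000, +0.5000, +0.4000, -0.6000]
  T[2,:] = [+0.6250, -0.5000, +0.0000, -0.2500, +0.2500]
  T[3,:] = [+0.5000, -0.4000, -0.1000, +0.0000, -0.6000]
  T[4,:] = [+0.5000, -0.2500, -0.3750, -0.3750, +0.0000]
|eigenvalues of T|: 1.1905, 0.5954, 0.5954, 0.2277, 0.2277.
spectral radius ρ = 1.1905; 1.1905 > 1, so it fails to converge.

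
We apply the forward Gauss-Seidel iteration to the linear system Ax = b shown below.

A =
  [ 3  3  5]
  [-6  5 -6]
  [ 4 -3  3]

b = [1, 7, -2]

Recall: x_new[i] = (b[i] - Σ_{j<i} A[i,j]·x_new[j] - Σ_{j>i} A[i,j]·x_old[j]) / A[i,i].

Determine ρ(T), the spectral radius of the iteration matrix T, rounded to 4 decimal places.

Write A = D+L+U with D = diag(3, 5, 3).
Gauss-Seidel: T = -(D+L)⁻¹U, row 0 first, T[0,2] = -(5)/(3) = -1.6667; later rows by forward substitution.
  T[0,:] = [+0.0000, -1.0000, -1.6667]
  T[1,:] = [+0.0000, -1.2000, -0.8000]
  T[2,:] = [+0.0000, +0.1333, +1.4222]
|roots of det(T-λI)|: 1.3809, 1.1587, 0.0000.
ρ(T) = max|λ| = 1.3809; 1.3809 > 1: divergent.

1.3809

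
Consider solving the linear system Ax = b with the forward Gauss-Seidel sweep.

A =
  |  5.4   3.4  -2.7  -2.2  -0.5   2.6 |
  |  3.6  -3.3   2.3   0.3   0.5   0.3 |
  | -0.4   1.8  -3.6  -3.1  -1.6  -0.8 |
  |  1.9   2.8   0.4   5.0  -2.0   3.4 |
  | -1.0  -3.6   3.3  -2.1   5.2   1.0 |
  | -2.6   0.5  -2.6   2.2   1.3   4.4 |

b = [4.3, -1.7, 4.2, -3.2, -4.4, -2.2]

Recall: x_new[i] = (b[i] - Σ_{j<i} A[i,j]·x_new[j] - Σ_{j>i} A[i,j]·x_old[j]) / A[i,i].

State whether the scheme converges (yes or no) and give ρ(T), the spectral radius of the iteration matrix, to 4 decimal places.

no, ρ = 1.2110

Split A = D + L + U, D = diag(5.4, -3.3, -3.6, 5, 5.2, 4.4).
T_GS = -(D+L)⁻¹U: row 0 first, T[0,2] = -(-2.7)/(5.4) = +0.5000; later rows by forward substitution.
  T[0,:] = [+0.0000 -0.6296 +0.5000 +0.4074 +0.0926 -0.4815]
  T[1,:] = [+0.0000 -0.6869 +1.2424 +0.5354 +0.2525 -0.4343]
  T[2,:] = [+0.0000 -0.2735 +0.5657 -0.6387 -0.3285 -0.3859]
  T[3,:] = [+0.0000 +0.6458 -0.9310 -0.4035 +0.2497 -0.2229]
  T[4,:] = [+0.0000 -0.1623 +0.2213 +0.6913 +0.5019 -0.4307]
  T[5,:] = [+0.0000 -0.7306 +0.8886 -0.2000 -0.4412 -0.2245]
moduli |λ_i(T)| = 1.2110, 0.9118, 0.7766, 0.2974, 0.0674, 0.0000.
ρ = 1.2110; 1.2110 > 1 ⇒ diverges.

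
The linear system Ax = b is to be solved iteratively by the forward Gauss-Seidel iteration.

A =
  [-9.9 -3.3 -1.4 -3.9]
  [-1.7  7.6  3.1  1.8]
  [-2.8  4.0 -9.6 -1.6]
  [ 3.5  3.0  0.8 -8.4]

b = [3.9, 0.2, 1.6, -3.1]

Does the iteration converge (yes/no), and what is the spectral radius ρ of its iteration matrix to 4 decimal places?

Write A = D+L+U with D = diag(-9.9, 7.6, -9.6, -8.4).
GS T = -(D+L)⁻¹U: row 0 first, T[0,1] = -(-3.3)/(-9.9) = -0.3333; later rows by forward substitution.
  T[0,:] = [+0.0000  -0.3333  -0.1414  -0.3939]
  T[1,:] = [+0.0000  -0.0746  -0.4395  -0.3250]
  T[2,:] = [+0.0000  +0.0662  -0.1419  -0.1872]
  T[3,:] = [+0.0000  -0.1592  -0.2294  -0.2980]
|eigenvalues of T|: 0.5302, 0.1335, 0.1335, 0.0000.
ρ(T) = max|λ| = 0.5302; 0.5302 < 1: convergent.

yes, ρ = 0.5302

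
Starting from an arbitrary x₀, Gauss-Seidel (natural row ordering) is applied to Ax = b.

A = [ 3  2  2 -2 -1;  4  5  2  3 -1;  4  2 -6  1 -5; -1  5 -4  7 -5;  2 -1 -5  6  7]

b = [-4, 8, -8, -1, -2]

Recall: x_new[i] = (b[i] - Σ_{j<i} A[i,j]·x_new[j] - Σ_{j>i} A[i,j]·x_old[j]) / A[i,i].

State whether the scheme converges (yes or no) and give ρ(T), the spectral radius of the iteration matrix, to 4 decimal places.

no, ρ = 1.2666

Split A = D + L + U, D = diag(3, 5, -6, 7, 7).
Gauss-Seidel: T = -(D+L)⁻¹U, row 0 first, T[0,2] = -(2)/(3) = -0.6667; later rows by forward substitution.
  T[0,:] = [+0.0000  -0.6667  -0.6667  +0.6667  +0.3333]
  T[1,:] = [+0.0000  +0.5333  +0.1333  -1.1333  -0.0667]
  T[2,:] = [+0.0000  -0.2667  -0.4000  +0.2333  -0.6333]
  T[3,:] = [+0.0000  -0.6286  -0.4190  +1.0381  +0.4476]
  T[4,:] = [+0.0000  +0.6150  +0.2830  -1.0755  -0.9408]
|eigenvalues of T|: 1.2666, 0.5335, 0.5335, 0.0252, 0.0000.
ρ = 1.2666; 1.2666 > 1 ⇒ diverges.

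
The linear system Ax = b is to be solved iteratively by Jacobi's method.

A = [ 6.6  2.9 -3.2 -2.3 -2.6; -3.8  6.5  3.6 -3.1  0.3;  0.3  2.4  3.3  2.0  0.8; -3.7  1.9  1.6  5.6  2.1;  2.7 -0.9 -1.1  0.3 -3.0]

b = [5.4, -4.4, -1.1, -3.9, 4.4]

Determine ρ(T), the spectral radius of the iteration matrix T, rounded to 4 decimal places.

A = D + L + U where D = diag(6.6, 6.5, 3.3, 5.6, -3).
Jacobi T = -D⁻¹(L+U): T[0,1] = -(2.9)/(6.6) = -0.4394; T[0,0] = 0.
  T[0,:] = [+0.0000 -0.4394 +0.4848 +0.3485 +0.3939]
  T[1,:] = [+0.5846 +0.0000 -0.5538 +0.4769 -0.0462]
  T[2,:] = [-0.0909 -0.7273 +0.0000 -0.6061 -0.2424]
  T[3,:] = [+0.6607 -0.3393 -0.2857 +0.0000 -0.3750]
  T[4,:] = [+0.9000 -0.3000 -0.3667 +0.1000 +0.0000]
moduli |λ_i(T)| = 1.2057, 0.8876, 0.8876, 0.2984, 0.2893.
ρ = 1.2057; 1.2057 > 1 ⇒ diverges.

1.2057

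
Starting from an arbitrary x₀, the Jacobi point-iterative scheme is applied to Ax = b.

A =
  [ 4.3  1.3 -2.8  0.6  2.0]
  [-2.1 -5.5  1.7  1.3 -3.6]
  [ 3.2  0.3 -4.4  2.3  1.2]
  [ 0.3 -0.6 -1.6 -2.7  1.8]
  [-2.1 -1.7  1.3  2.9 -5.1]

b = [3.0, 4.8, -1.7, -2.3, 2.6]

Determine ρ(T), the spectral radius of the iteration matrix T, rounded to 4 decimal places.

1.2111

Diagonal D = diag(4.3, -5.5, -4.4, -2.7, -5.1); L, U strict lower/upper.
T_J = -D⁻¹(L+U): T[2,4] = -(1.2)/(-4.4) = +0.2727; T[2,2] = 0.
  T[0,:] = [+0.0000, -0.3023, +0.6512, -0.1395, -0.4651]
  T[1,:] = [-0.3818, +0.0000, +0.3091, +0.2364, -0.6545]
  T[2,:] = [+0.7273, +0.0682, +0.0000, +0.5227, +0.2727]
  T[3,:] = [+0.1111, -0.2222, -0.5926, +0.0000, +0.6667]
  T[4,:] = [-0.4118, -0.3333, +0.2549, +0.5686, +0.0000]
|eigenvalues of T|: 1.2111, 0.7084, 0.7084, 0.3730, 0.3730.
ρ = 1.2111; 1.2111 > 1 ⇒ diverges.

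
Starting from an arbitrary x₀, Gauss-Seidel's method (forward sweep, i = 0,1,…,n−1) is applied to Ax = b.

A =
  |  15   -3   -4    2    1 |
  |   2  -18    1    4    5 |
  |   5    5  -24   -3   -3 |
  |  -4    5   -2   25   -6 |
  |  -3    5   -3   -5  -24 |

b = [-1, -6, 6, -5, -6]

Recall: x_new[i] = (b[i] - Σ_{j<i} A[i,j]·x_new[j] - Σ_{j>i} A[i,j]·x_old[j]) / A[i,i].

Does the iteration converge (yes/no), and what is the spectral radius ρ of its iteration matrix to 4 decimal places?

yes, ρ = 0.1589

Diagonal D = diag(15, -18, -24, 25, -24); L, U strict lower/upper.
Gauss-Seidel: T = -(D+L)⁻¹U, row 0 first, T[0,2] = -(-4)/(15) = +0.2667; later rows by forward substitution.
  T[0,:] = [+0.0000, +0.2000, +0.2667, -0.1333, -0.0667]
  T[1,:] = [+0.0000, +0.0222, +0.0852, +0.2074, +0.2704]
  T[2,:] = [+0.0000, +0.0463, +0.0733, -0.1096, -0.0826]
  T[3,:] = [+0.0000, +0.0313, +0.0315, -0.0716, +0.1687]
  T[4,:] = [+0.0000, -0.0327, -0.0313, +0.0885, +0.0398]
|eigenvalues of T|: 0.1589, 0.1029, 0.1029, 0.0248, 0.0000.
spectral radius ρ = 0.1589; 0.1589 < 1: convergent.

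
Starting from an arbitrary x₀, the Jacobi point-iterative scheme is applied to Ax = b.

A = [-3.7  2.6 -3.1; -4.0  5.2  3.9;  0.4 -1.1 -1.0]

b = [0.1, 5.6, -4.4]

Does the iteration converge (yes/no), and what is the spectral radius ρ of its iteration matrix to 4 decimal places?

no, ρ = 1.2020

Diagonal D = diag(-3.7, 5.2, -1); L, U strict lower/upper.
Jacobi: T = -D⁻¹(L+U), T[1,0] = -(-4)/(5.2) = +0.7692; T[1,1] = 0.
  T[0,:] = [+0.0000, +0.7027, -0.8378]
  T[1,:] = [+0.7692, +0.0000, -0.7500]
  T[2,:] = [+0.4000, -1.1000, +0.0000]
|λ(T)| sorted: 1.2020, 0.6438, 0.6438.
spectral radius ρ = 1.2020; 1.2020 > 1: divergent.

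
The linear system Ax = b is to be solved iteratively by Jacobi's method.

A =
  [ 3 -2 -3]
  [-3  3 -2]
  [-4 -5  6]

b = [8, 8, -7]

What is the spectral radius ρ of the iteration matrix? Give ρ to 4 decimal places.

1.6096

Split A = D + L + U, D = diag(3, 3, 6).
T_J = -D⁻¹(L+U): T[1,2] = -(-2)/(3) = +0.6667; T[1,1] = 0.
  T[0,:] = [+0.0000, +0.6667, +1.0000]
  T[1,:] = [+1.0000, +0.0000, +0.6667]
  T[2,:] = [+0.6667, +0.8333, +0.0000]
moduli |λ_i(T)| = 1.6096, 0.8377, 0.8377.
spectral radius ρ = 1.6096; 1.6096 > 1, so it fails to converge.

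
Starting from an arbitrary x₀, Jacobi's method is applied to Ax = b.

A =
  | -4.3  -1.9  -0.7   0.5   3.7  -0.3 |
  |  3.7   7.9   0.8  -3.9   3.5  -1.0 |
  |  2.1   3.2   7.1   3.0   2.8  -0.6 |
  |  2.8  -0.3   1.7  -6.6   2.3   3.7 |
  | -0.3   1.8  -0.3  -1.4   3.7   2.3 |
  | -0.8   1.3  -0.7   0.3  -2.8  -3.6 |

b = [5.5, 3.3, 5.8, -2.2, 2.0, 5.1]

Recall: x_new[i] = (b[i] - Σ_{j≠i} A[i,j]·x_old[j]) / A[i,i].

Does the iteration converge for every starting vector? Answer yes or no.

A = D + L + U where D = diag(-4.3, 7.9, 7.1, -6.6, 3.7, -3.6).
Jacobi T = -D⁻¹(L+U): T[0,3] = -(0.5)/(-4.3) = +0.1163; T[0,0] = 0.
  T[0,:] = [+0.0000 -0.4419 -0.1628 +0.1163 +0.8605 -0.0698]
  T[1,:] = [-0.4684 +0.0000 -0.1013 +0.4937 -0.4430 +0.1266]
  T[2,:] = [-0.2958 -0.4507 +0.0000 -0.4225 -0.3944 +0.0845]
  T[3,:] = [+0.4242 -0.0455 +0.2576 +0.0000 +0.3485 +0.5606]
  T[4,:] = [+0.0811 -0.4865 +0.0811 +0.3784 +0.0000 -0.6216]
  T[5,:] = [-0.2222 +0.3611 -0.1944 +0.0833 -0.7778 +0.0000]
eigenvalue magnitudes: 1.1865, 0.8317, 0.7462, 0.4553, 0.4553, 0.3366.
spectral radius ρ = 1.1865; 1.1865 > 1, so it fails to converge.

no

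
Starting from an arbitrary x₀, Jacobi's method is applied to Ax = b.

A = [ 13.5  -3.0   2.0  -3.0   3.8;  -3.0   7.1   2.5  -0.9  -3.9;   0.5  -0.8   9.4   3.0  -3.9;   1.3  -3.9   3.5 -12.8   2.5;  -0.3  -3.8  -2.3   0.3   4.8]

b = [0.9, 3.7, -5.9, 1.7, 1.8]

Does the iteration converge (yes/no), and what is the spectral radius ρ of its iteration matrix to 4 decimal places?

yes, ρ = 0.9309

Diagonal D = diag(13.5, 7.1, 9.4, -12.8, 4.8); L, U strict lower/upper.
Jacobi: T = -D⁻¹(L+U), T[3,2] = -(3.5)/(-12.8) = +0.2734; T[3,3] = 0.
  T[0,:] = [+0.0000  +0.2222  -0.1481  +0.2222  -0.2815]
  T[1,:] = [+0.4225  +0.0000  -0.3521  +0.1268  +0.5493]
  T[2,:] = [-0.0532  +0.0851  +0.0000  -0.3191  +0.4149]
  T[3,:] = [+0.1016  -0.3047  +0.2734  +0.0000  +0.1953]
  T[4,:] = [+0.0625  +0.7917  +0.4792  -0.0625  +0.0000]
moduli |λ_i(T)| = 0.9309, 0.5667, 0.3580, 0.3580, 0.0891.
ρ = 0.9309; 0.9309 < 1 ⇒ converges.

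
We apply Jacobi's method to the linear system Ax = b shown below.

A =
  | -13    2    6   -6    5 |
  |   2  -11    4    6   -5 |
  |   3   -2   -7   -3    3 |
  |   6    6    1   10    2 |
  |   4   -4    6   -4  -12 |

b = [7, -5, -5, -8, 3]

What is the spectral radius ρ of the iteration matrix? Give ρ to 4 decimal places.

Let D = diag(-13, -11, -7, 10, -12); L, U the strict triangles.
Jacobi: T = -D⁻¹(L+U), T[3,4] = -(2)/(10) = -0.2000; T[3,3] = 0.
  T[0,:] = [+0.0000  +0.1538  +0.4615  -0.4615  +0.3846]
  T[1,:] = [+0.1818  +0.0000  +0.3636  +0.5455  -0.4545]
  T[2,:] = [+0.4286  -0.2857  +0.0000  -0.4286  +0.4286]
  T[3,:] = [-0.6000  -0.6000  -0.1000  +0.0000  -0.2000]
  T[4,:] = [+0.3333  -0.3333  +0.5000  -0.3333  +0.0000]
|eigenvalues of T|: 1.1499, 0.5724, 0.4907, 0.4907, 0.3753.
ρ = 1.1499; 1.1499 > 1 ⇒ diverges.

1.1499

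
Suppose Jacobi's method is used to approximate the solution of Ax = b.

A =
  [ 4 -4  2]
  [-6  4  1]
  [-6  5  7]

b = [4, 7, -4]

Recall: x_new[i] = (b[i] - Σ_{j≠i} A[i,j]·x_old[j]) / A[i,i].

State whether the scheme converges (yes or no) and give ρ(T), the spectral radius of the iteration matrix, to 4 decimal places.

Write A = D+L+U with D = diag(4, 4, 7).
Jacobi: T = -D⁻¹(L+U), T[2,0] = -(-6)/(7) = +0.8571; T[2,2] = 0.
  T[0,:] = [+0.0000 +1.0000 -0.5000]
  T[1,:] = [+1.5000 +0.0000 -0.2500]
  T[2,:] = [+0.8571 -0.7143 +0.0000]
|eigenvalues of T|: 1.2294, 0.9559, 0.2735.
ρ(T) = max|λ| = 1.2294; 1.2294 > 1 ⇒ diverges.

no, ρ = 1.2294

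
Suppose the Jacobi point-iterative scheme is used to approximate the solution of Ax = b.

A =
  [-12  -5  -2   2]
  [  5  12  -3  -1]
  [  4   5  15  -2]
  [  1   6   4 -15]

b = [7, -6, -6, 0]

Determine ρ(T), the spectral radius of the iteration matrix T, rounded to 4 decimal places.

Let D = diag(-12, 12, 15, -15); L, U the strict triangles.
Jacobi: T = -D⁻¹(L+U), T[0,3] = -(2)/(-12) = +0.1667; T[0,0] = 0.
  T[0,:] = [+0.0000 -0.4167 -0.1667 +0.1667]
  T[1,:] = [-0.4167 +0.0000 +0.2500 +0.0833]
  T[2,:] = [-0.2667 -0.3333 +0.0000 +0.1333]
  T[3,:] = [+0.0667 +0.4000 +0.2667 +0.0000]
moduli |λ_i(T)| = 0.5282, 0.3561, 0.1527, 0.0193.
ρ(T) = max|λ| = 0.5282; 0.5282 < 1, so it converges for any x₀.

0.5282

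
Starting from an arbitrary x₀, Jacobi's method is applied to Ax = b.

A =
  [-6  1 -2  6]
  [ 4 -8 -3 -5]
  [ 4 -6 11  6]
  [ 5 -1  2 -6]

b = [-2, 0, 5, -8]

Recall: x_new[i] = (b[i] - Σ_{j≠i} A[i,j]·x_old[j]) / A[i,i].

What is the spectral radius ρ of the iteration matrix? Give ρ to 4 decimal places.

1.1553

Let D = diag(-6, -8, 11, -6); L, U the strict triangles.
T_J = -D⁻¹(L+U): T[0,3] = -(6)/(-6) = +1.0000; T[0,0] = 0.
  T[0,:] = [+0.0000, +0.1667, -0.3333, +1.0000]
  T[1,:] = [+0.5000, +0.0000, -0.3750, -0.6250]
  T[2,:] = [-0.3636, +0.5455, +0.0000, -0.5455]
  T[3,:] = [+0.8333, -0.1667, +0.3333, +0.0000]
moduli |λ_i(T)| = 1.1553, 0.8987, 0.5903, 0.5903.
spectral radius ρ = 1.1553; 1.1553 > 1 ⇒ diverges.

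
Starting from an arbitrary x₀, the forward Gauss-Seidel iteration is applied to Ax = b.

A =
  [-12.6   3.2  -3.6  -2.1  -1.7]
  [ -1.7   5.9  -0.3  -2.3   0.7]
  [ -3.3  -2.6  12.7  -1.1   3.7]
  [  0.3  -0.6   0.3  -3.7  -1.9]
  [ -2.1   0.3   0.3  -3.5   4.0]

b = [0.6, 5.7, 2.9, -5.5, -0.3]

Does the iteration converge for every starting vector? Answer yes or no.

yes

Diagonal D = diag(-12.6, 5.9, 12.7, -3.7, 4); L, U strict lower/upper.
T_GS = -(D+L)⁻¹U: row 0 first, T[0,3] = -(-2.1)/(-12.6) = -0.1667; later rows by forward substitution.
  T[0,:] = [+0.0000 +0.2540 -0.2857 -0.1667 -0.1349]
  T[1,:] = [+0.0000 +0.0732 -0.0315 +0.3418 -0.1575]
  T[2,:] = [+0.0000 +0.0810 -0.0807 +0.1133 -0.3586]
  T[3,:] = [+0.0000 +0.0153 -0.0246 -0.0598 -0.5280]
  T[4,:] = [+0.0000 +0.1352 -0.1631 -0.1739 -0.4941]
eigenvalue magnitudes: 0.7241, 0.1429, 0.1429, 0.0204, 0.0000.
ρ(T) = max|λ| = 0.7241; 0.7241 < 1: convergent.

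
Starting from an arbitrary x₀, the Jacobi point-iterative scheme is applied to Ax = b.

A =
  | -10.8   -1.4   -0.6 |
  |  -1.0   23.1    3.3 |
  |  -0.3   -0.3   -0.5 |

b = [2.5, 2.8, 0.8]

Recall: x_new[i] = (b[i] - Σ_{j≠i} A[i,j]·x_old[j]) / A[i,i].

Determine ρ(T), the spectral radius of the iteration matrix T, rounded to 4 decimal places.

A = D + L + U where D = diag(-10.8, 23.1, -0.5).
Jacobi: T = -D⁻¹(L+U), T[1,2] = -(3.3)/(23.1) = -0.1429; T[1,1] = 0.
  T[0,:] = [+0.0000  -0.1296  -0.0556]
  T[1,:] = [+0.0433  +0.0000  -0.1429]
  T[2,:] = [-0.6000  -0.6000  +0.0000]
moduli |λ_i(T)| = 0.3733, 0.2812, 0.0921.
ρ = 0.3733; 0.3733 < 1: convergent.

0.3733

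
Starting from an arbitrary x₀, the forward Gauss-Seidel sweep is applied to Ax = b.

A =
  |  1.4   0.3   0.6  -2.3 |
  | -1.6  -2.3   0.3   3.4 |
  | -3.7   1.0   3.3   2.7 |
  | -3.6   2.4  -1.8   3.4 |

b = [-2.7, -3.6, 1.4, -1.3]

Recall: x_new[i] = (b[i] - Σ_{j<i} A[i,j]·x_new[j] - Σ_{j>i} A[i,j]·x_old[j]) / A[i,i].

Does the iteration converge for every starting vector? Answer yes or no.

Split A = D + L + U, D = diag(1.4, -2.3, 3.3, 3.4).
Gauss-Seidel: T = -(D+L)⁻¹U, row 0 first, T[0,2] = -(0.6)/(1.4) = -0.4286; later rows by forward substitution.
  T[0,:] = [+0.0000 -0.2143 -0.4286 +1.6429]
  T[1,:] = [+0.0000 +0.1491 +0.4286 +0.3354]
  T[2,:] = [+0.0000 -0.2854 -0.6104 +0.9222]
  T[3,:] = [+0.0000 -0.4832 -1.0794 +1.9909]
|roots of det(T-λI)|: 1.3415, 0.1343, 0.1343, 0.0000.
spectral radius ρ = 1.3415; 1.3415 > 1, so it fails to converge.

no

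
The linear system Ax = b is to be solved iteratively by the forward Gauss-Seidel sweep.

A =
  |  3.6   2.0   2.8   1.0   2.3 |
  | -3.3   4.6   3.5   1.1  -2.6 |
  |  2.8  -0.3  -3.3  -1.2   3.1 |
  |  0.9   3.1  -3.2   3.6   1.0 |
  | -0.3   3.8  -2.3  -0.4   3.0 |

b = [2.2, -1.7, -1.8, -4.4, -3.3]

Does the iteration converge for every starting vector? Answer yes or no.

Let D = diag(3.6, 4.6, -3.3, 3.6, 3); L, U the strict triangles.
T_GS = -(D+L)⁻¹U: row 0 first, T[0,4] = -(2.3)/(3.6) = -0.6389; later rows by forward substitution.
  T[0,:] = [+0.0000  -0.5556  -0.7778  -0.2778  -0.6389]
  T[1,:] = [+0.0000  -0.3986  -1.3188  -0.4384  +0.1069]
  T[2,:] = [+0.0000  -0.4351  -0.5400  -0.5595  +0.3876]
  T[3,:] = [+0.0000  +0.0953  +0.8501  -0.0503  +0.1344]
  T[4,:] = [+0.0000  +0.1284  +1.2921  +0.0919  +0.1158]
eigenvalue magnitudes: 1.1695, 0.4920, 0.1442, 0.0515, 0.0000.
ρ(T) = max|λ| = 1.1695; 1.1695 > 1: divergent.

no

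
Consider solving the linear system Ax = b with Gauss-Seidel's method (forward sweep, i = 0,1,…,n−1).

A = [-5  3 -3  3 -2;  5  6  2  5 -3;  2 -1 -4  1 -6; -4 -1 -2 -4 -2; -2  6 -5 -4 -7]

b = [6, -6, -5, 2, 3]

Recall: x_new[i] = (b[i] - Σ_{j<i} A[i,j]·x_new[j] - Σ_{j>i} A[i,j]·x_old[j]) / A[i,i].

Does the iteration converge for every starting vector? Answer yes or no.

Diagonal D = diag(-5, 6, -4, -4, -7); L, U strict lower/upper.
GS T = -(D+L)⁻¹U: row 0 first, T[0,4] = -(-2)/(-5) = -0.4000; later rows by forward substitution.
  T[0,:] = [+0.0000  +0.6000  -0.6000  +0.6000  -0.4000]
  T[1,:] = [+0.0000  -0.5000  +0.1667  -1.3333  +0.8333]
  T[2,:] = [+0.0000  +0.4250  -0.3417  +0.8833  -1.9083]
  T[3,:] = [+0.0000  -0.6875  +0.7292  -0.7083  +0.6458]
  T[4,:] = [+0.0000  -0.5107  +0.1417  -1.5405  +1.8226]
|eigenvalues of T|: 1.6808, 1.0559, 0.3633, 0.0111, 0.0000.
spectral radius ρ = 1.6808; 1.6808 > 1, so it fails to converge.

no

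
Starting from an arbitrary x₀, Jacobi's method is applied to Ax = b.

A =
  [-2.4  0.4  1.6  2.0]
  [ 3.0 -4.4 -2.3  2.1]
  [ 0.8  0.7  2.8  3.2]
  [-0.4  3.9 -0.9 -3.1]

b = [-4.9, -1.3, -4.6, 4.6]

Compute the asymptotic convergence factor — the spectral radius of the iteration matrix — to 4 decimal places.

1.3563

A = D + L + U where D = diag(-2.4, -4.4, 2.8, -3.1).
Jacobi T = -D⁻¹(L+U): T[2,1] = -(0.7)/(2.8) = -0.2500; T[2,2] = 0.
  T[0,:] = [+0.0000 +0.1667 +0.6667 +0.8333]
  T[1,:] = [+0.6818 +0.0000 -0.5227 +0.4773]
  T[2,:] = [-0.2857 -0.2500 +0.0000 -1.1429]
  T[3,:] = [-0.1290 +1.2581 -0.2903 +0.0000]
moduli |λ_i(T)| = 1.3563, 1.1335, 1.1335, 0.2072.
ρ = 1.3563; 1.3563 > 1 ⇒ diverges.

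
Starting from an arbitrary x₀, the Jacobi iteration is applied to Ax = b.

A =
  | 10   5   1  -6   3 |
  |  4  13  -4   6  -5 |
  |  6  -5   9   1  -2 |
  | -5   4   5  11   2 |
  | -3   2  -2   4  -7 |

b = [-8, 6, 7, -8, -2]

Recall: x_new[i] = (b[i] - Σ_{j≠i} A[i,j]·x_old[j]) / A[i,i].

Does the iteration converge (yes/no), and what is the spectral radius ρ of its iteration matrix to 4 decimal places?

no, ρ = 1.1541

Diagonal D = diag(10, 13, 9, 11, -7); L, U strict lower/upper.
Jacobi T = -D⁻¹(L+U): T[1,0] = -(4)/(13) = -0.3077; T[1,1] = 0.
  T[0,:] = [+0.0000  -0.5000  -0.1000  +0.6000  -0.3000]
  T[1,:] = [-0.3077  +0.0000  +0.3077  -0.4615  +0.3846]
  T[2,:] = [-0.6667  +0.5556  +0.0000  -0.1111  +0.2222]
  T[3,:] = [+0.4545  -0.3636  -0.4545  +0.0000  -0.1818]
  T[4,:] = [-0.4286  +0.2857  -0.2857  +0.5714  +0.0000]
|roots of det(T-λI)|: 1.1541, 0.5876, 0.5876, 0.3160, 0.2192.
spectral radius ρ = 1.1541; 1.1541 > 1: divergent.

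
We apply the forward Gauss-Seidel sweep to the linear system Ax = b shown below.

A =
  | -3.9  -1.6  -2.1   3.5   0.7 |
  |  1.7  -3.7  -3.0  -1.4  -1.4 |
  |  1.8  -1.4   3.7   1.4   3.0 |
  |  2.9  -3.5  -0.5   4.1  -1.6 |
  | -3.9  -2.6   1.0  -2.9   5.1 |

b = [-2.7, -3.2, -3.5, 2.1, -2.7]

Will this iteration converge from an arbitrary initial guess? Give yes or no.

Split A = D + L + U, D = diag(-3.9, -3.7, 3.7, 4.1, 5.1).
GS T = -(D+L)⁻¹U: row 0 first, T[0,3] = -(3.5)/(-3.9) = +0.8974; later rows by forward substitution.
  T[0,:] = [+0.0000  -0.4103  -0.5385  +0.8974  +0.1795]
  T[1,:] = [+0.0000  -0.1885  -1.0582  +0.0340  -0.2959]
  T[2,:] = [+0.0000  +0.1283  -0.1385  -0.8021  -1.0101]
  T[3,:] = [+0.0000  +0.1449  -0.5394  -0.7036  -0.1125]
  T[4,:] = [+0.0000  -0.3526  -1.2308  +0.4608  +0.1205]
|λ(T)| sorted: 1.4053, 1.1463, 0.6852, 0.0340, 0.0000.
spectral radius ρ = 1.4053; 1.4053 > 1 ⇒ diverges.

no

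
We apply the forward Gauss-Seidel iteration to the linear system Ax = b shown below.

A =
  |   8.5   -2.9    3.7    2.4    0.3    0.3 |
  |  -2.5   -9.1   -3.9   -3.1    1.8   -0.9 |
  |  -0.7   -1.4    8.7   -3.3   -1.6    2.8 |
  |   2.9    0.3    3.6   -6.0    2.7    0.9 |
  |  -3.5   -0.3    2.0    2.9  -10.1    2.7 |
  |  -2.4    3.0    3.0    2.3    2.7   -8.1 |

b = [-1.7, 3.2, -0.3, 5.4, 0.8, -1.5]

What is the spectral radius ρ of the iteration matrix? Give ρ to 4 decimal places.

Diagonal D = diag(8.5, -9.1, 8.7, -6, -10.1, -8.1); L, U strict lower/upper.
GS T = -(D+L)⁻¹U: row 0 first, T[0,5] = -(0.3)/(8.5) = -0.0353; later rows by forward substitution.
  T[0,:] = [+0.0000 +0.3412 -0.4353 -0.2824 -0.0353 -0.0353]
  T[1,:] = [+0.0000 -0.0937 -0.3090 -0.2631 +0.2075 -0.0892]
  T[2,:] = [+0.0000 +0.0124 -0.0847 +0.3143 +0.2145 -0.3390]
  T[3,:] = [+0.0000 +0.1676 -0.2767 +0.0389 +0.5720 -0.0749]
  T[4,:] = [+0.0000 -0.0649 +0.0638 +0.1791 +0.2128 +0.1936]
  T[5,:] = [+0.0000 -0.1052 -0.0742 +0.1734 +0.4001 -0.1049]
|roots of det(T-λI)|: 0.5455, 0.4019, 0.3661, 0.3661, 0.0673, 0.0000.
ρ = 0.5455; 0.5455 < 1 ⇒ converges.

0.5455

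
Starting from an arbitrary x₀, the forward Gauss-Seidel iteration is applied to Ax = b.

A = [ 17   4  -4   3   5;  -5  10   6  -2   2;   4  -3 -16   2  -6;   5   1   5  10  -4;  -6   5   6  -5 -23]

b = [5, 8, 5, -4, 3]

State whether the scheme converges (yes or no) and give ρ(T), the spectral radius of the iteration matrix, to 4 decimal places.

A = D + L + U where D = diag(17, 10, -16, 10, -23).
GS T = -(D+L)⁻¹U: row 0 first, T[0,1] = -(4)/(17) = -0.2353; later rows by forward substitution.
  T[0,:] = [+0.0000, -0.2353, +0.2353, -0.1765, -0.2941]
  T[1,:] = [+0.0000, -0.1176, -0.4824, +0.1118, -0.3471]
  T[2,:] = [+0.0000, -0.0368, +0.1493, +0.0599, -0.3835]
  T[3,:] = [+0.0000, +0.1478, -0.1440, +0.0471, +0.7735]
  T[4,:] = [+0.0000, -0.0059, -0.0960, +0.0757, -0.2669]
|λ(T)| sorted: 0.5069, 0.2593, 0.1517, 0.0923, 0.0000.
spectral radius ρ = 0.5069; 0.5069 < 1 ⇒ converges.

yes, ρ = 0.5069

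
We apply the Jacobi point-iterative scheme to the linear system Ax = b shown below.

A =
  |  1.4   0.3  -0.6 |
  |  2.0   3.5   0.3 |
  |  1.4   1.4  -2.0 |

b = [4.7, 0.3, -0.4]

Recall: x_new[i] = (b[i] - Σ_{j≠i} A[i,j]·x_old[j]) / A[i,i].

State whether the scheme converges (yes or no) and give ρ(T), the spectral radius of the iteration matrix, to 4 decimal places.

yes, ρ = 0.7564

Let D = diag(1.4, 3.5, -2); L, U the strict triangles.
T_J = -D⁻¹(L+U): T[1,0] = -(2)/(3.5) = -0.5714; T[1,1] = 0.
  T[0,:] = [+0.0000 -0.2143 +0.4286]
  T[1,:] = [-0.5714 +0.0000 -0.0857]
  T[2,:] = [+0.7000 +0.7000 +0.0000]
|λ(T)| sorted: 0.7564, 0.4579, 0.4579.
ρ = 0.7564; 0.7564 < 1, so it converges for any x₀.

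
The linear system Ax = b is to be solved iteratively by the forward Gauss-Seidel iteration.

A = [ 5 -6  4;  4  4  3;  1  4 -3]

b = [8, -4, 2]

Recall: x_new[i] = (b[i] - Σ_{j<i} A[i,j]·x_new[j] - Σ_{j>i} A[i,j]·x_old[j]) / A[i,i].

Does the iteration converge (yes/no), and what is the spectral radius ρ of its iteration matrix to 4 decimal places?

no, ρ = 1.1359

Let D = diag(5, 4, -3); L, U the strict triangles.
T_GS = -(D+L)⁻¹U: row 0 first, T[0,1] = -(-6)/(5) = +1.2000; later rows by forward substitution.
  T[0,:] = [+0.0000 +1.2000 -0.8000]
  T[1,:] = [+0.0000 -1.2000 +0.0500]
  T[2,:] = [+0.0000 -1.2000 -0.2000]
|eigenvalues of T|: 1.1359, 0.2641, 0.0000.
ρ(T) = max|λ| = 1.1359; 1.1359 > 1 ⇒ diverges.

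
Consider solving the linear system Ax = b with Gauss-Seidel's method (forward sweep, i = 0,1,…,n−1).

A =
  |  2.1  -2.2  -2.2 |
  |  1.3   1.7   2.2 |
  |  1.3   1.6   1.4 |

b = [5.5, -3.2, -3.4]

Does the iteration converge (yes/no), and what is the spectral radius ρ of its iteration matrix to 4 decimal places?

no, ρ = 1.4745

Split A = D + L + U, D = diag(2.1, 1.7, 1.4).
T_GS = -(D+L)⁻¹U: row 0 first, T[0,2] = -(-2.2)/(2.1) = +1.0476; later rows by forward substitution.
  T[0,:] = [+0.0000, +1.0476, +1.0476]
  T[1,:] = [+0.0000, -0.8011, -2.0952]
  T[2,:] = [+0.0000, -0.0572, +1.4218]
eigenvalue magnitudes: 1.4745, 0.8538, 0.0000.
ρ = 1.4745; 1.4745 > 1: divergent.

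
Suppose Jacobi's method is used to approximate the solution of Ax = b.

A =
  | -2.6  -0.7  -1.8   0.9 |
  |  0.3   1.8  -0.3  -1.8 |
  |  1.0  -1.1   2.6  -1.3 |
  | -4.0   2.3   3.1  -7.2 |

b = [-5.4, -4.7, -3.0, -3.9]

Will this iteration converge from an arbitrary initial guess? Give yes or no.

no

Write A = D+L+U with D = diag(-2.6, 1.8, 2.6, -7.2).
Jacobi: T = -D⁻¹(L+U), T[2,0] = -(1)/(2.6) = -0.3846; T[2,2] = 0.
  T[0,:] = [+0.0000, -0.2692, -0.6923, +0.3462]
  T[1,:] = [-0.1667, +0.0000, +0.1667, +1.0000]
  T[2,:] = [-0.3846, +0.4231, +0.0000, +0.5000]
  T[3,:] = [-0.5556, +0.3194, +0.4306, +0.0000]
|roots of det(T-λI)|: 1.1422, 0.5173, 0.5173, 0.4563.
spectral radius ρ = 1.1422; 1.1422 > 1, so it fails to converge.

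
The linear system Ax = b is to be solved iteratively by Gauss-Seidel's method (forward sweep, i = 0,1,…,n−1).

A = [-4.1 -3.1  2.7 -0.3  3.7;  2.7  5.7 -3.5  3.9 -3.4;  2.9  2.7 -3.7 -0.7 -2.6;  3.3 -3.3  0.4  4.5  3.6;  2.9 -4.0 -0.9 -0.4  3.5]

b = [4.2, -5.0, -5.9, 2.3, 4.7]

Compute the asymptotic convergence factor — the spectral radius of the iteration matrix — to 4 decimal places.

Diagonal D = diag(-4.1, 5.7, -3.7, 4.5, 3.5); L, U strict lower/upper.
GS T = -(D+L)⁻¹U: row 0 first, T[0,2] = -(2.7)/(-4.1) = +0.6585; later rows by forward substitution.
  T[0,:] = [+0.0000  -0.7561  +0.6585  -0.0732  +0.9024]
  T[1,:] = [+0.0000  +0.3582  +0.3021  -0.6496  +0.1690]
  T[2,:] = [+0.0000  -0.3313  +0.7366  -0.7205  +0.1280]
  T[3,:] = [+0.0000  +0.8466  -0.3269  -0.3586  -1.3492]
  T[4,:] = [+0.0000  +1.0474  -0.0483  -0.9080  -0.6759]
eigenvalue magnitudes: 1.4580, 0.8841, 0.5524, 0.0818, 0.0000.
spectral radius ρ = 1.4580; 1.4580 > 1 ⇒ diverges.

1.4580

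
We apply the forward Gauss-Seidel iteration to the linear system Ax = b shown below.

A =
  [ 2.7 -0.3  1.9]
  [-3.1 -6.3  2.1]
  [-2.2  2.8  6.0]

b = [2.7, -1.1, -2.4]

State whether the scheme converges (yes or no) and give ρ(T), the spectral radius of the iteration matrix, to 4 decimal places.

yes, ρ = 0.6507

Let D = diag(2.7, -6.3, 6); L, U the strict triangles.
GS T = -(D+L)⁻¹U: row 0 first, T[0,2] = -(1.9)/(2.7) = -0.7037; later rows by forward substitution.
  T[0,:] = [+0.0000 +0.1111 -0.7037]
  T[1,:] = [+0.0000 -0.0547 +0.6796]
  T[2,:] = [+0.0000 +0.0663 -0.5752]
moduli |λ_i(T)| = 0.6507, 0.0209, 0.0000.
ρ(T) = max|λ| = 0.6507; 0.6507 < 1: convergent.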